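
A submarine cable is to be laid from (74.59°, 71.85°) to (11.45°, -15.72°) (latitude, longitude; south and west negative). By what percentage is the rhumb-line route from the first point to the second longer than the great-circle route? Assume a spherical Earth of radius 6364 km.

Great circle: σ = 1.3670 rad → d_gc = Rσ = 8699.4 km
Rhumb: Δφ = -1.1020, Δλ = -1.5284, Δψ = -1.7991, q = Δφ/Δψ = 0.6125 → d_rh = R√(Δφ²+q²Δλ²) = 9202.1 km
Excess = (9202.1 − 8699.4) / 8699.4 = 502.7 / 8699.4 = 5.78% ≈ 5.8%

5.8%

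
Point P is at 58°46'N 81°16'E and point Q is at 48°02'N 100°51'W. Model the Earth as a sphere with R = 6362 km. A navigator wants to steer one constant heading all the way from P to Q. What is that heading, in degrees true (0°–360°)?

Δψ = ln[tan(π/4+φ₂/2)/tan(π/4+φ₁/2)] = -0.3163
Δλ = +3.1046 rad (taken the short way round)
course = atan2(Δλ, Δψ) = 95.82°

95.8°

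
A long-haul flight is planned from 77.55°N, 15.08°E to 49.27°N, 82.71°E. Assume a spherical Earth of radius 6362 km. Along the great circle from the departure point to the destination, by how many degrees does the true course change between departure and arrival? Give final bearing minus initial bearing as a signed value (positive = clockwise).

Initial bearing θ₁ = atan2(sin Δλ cos φ₂, cos φ₁ sin φ₂ − sin φ₁ cos φ₂ cos Δλ) = 97.47°
Final bearing θ₂ = (initial bearing from the destination back to the start) + 180° = 160.88°
Δθ = θ₂ − θ₁ = +63.4°

+63.4°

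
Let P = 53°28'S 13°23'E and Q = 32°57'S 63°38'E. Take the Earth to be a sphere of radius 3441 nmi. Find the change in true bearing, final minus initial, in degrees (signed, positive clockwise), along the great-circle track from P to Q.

Initial bearing θ₁ = atan2(sin Δλ cos φ₂, cos φ₁ sin φ₂ − sin φ₁ cos φ₂ cos Δλ) = 80.55°
Final bearing θ₂ = (initial bearing from the destination back to the start) + 180° = 44.41°
Δθ = θ₂ − θ₁ = -36.1°

-36.1°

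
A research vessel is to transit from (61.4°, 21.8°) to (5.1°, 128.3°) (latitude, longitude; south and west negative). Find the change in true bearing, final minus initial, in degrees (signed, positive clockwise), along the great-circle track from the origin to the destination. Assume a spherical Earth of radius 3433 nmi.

+79.6°

Initial bearing θ₁ = atan2(sin Δλ cos φ₂, cos φ₁ sin φ₂ − sin φ₁ cos φ₂ cos Δλ) = 73.06°
Final bearing θ₂ = (initial bearing from the destination back to the start) + 180° = 152.63°
Δθ = θ₂ − θ₁ = +79.6°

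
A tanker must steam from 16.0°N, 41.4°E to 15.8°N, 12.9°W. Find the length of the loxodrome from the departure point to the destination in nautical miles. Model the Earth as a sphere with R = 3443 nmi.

Δψ = ln[tan(π/4+φ₂/2)/tan(π/4+φ₁/2)] = -0.0036;  Δφ = -0.0035 rad,  Δλ = -0.9477 rad
q = Δφ/Δψ = 0.9617
d = R·√(Δφ² + q²Δλ²) = 3443·0.91146 = 3138 nmi

3138 nmi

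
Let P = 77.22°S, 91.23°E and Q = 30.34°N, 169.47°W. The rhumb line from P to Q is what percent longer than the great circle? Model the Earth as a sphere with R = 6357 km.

4.6%

Great circle: σ = 2.1217 rad → d_gc = Rσ = 13487.7 km
Rhumb: Δφ = +1.8773, Δλ = +1.7331, Δψ = +2.7455, q = Δφ/Δψ = 0.6838 → d_rh = R√(Δφ²+q²Δλ²) = 14112.7 km
Excess = (14112.7 − 13487.7) / 13487.7 = 625.0 / 13487.7 = 4.63% ≈ 4.6%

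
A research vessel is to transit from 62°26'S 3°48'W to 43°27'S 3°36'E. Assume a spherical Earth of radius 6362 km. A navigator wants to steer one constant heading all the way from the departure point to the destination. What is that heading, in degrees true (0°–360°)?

Δψ = ln[tan(π/4+φ₂/2)/tan(π/4+φ₁/2)] = +0.5616
Δλ = +0.1292 rad (taken the short way round)
course = atan2(Δλ, Δψ) = 12.95°

13.0°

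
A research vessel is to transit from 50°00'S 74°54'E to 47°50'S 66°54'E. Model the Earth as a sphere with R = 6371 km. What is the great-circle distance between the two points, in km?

632 km

Haversine: a = sin²(Δφ/2)+cos φ₁ cos φ₂ sin²(Δλ/2) = 0.00246;  σ = 2·atan2(√a,√(1−a))
σ = 5.683° → d = Rσ = 6371·0.09918 = 632 km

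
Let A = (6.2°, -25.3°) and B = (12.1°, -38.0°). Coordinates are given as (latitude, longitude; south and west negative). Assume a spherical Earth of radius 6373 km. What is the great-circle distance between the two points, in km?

Haversine: a = sin²(Δφ/2)+cos φ₁ cos φ₂ sin²(Δλ/2) = 0.01454;  σ = 2·atan2(√a,√(1−a))
σ = 13.851° → d = Rσ = 6373·0.24175 = 1541 km

1541 km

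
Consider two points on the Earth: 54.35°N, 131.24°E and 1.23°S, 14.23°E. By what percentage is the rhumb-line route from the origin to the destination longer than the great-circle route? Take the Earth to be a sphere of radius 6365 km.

Great circle: σ = 1.8568 rad → d_gc = Rσ = 11818.2 km
Rhumb: Δφ = -0.9701, Δλ = -2.0422, Δψ = -1.1561, q = Δφ/Δψ = 0.8391 → d_rh = R√(Δφ²+q²Δλ²) = 12533.4 km
Excess = (12533.4 − 11818.2) / 11818.2 = 715.2 / 11818.2 = 6.052% ≈ 6.1%

6.1%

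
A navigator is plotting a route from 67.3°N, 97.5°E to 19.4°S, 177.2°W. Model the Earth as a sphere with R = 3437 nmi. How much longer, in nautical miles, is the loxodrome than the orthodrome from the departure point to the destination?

Great circle: cos σ = sin φ₁ sin φ₂ + cos φ₁ cos φ₂ cos Δλ,  σ = 1.8511 rad → d_gc = 6362.1 nmi
Rhumb line: Δψ = -1.9511, q = Δφ/Δψ = 0.7756, d_rh = R√(Δφ²+q²Δλ²) = 6542.0 nmi
Excess = 6542.0 − 6362.1 = 179.9 ≈ 180 nmi

180 nmi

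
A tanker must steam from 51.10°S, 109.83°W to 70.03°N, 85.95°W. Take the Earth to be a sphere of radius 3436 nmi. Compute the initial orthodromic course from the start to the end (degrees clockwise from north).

N = sin Δλ·cos φ₂ = +0.1383;  D = cos φ₁ sin φ₂ − sin φ₁ cos φ₂ cos Δλ = +0.8332
initial course = atan2(N, D) = 9.42°

9.4°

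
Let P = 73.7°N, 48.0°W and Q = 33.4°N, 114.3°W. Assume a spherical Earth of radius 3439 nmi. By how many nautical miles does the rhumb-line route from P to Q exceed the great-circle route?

Great circle: cos σ = sin φ₁ sin φ₂ + cos φ₁ cos φ₂ cos Δλ,  σ = 0.8988 rad → d_gc = 3091.0 nmi
Rhumb line: Δψ = -1.3244, q = Δφ/Δψ = 0.5311, d_rh = R√(Δφ²+q²Δλ²) = 3212.1 nmi
Excess = 3212.1 − 3091.0 = 121.1 ≈ 121 nmi

121 nmi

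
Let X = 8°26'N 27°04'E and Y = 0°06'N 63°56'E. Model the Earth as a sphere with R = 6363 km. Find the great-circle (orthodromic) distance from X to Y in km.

Haversine: a = sin²(Δφ/2)+cos φ₁ cos φ₂ sin²(Δλ/2) = 0.10418;  σ = 2·atan2(√a,√(1−a))
σ = 37.661° → d = Rσ = 6363·0.65731 = 4182 km

4182 km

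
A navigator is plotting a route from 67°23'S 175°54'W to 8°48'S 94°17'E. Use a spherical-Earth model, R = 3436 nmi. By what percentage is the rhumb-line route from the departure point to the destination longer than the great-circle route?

5.2%

Great circle: σ = 1.4279 rad → d_gc = Rσ = 4906.2 nmi
Rhumb: Δφ = +1.0225, Δλ = -1.5676, Δψ = +1.4554, q = Δφ/Δψ = 0.7025 → d_rh = R√(Δφ²+q²Δλ²) = 5163.5 nmi
Excess = (5163.5 − 4906.2) / 4906.2 = 257.3 / 4906.2 = 5.24% ≈ 5.2%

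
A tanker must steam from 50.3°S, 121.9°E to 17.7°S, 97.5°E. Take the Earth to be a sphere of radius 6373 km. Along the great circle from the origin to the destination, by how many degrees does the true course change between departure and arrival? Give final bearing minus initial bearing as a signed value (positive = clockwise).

+14.4°

At departure: θ₁ = atan2(sin Δλ cos φ₂, cos φ₁ sin φ₂ − sin φ₁ cos φ₂ cos Δλ) = 320.26°
At arrival: θ₂ = atan2(sin Δλ cos φ₁, −cos φ₂ sin φ₁ + sin φ₂ cos φ₁ cos Δλ) = 334.62°
Δθ = θ₂ − θ₁ = +14.4°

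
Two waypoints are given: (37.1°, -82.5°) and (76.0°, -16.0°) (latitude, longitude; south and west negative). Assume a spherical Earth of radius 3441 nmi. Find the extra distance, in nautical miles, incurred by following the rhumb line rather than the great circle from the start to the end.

Great circle: cos σ = sin φ₁ sin φ₂ + cos φ₁ cos φ₂ cos Δλ,  σ = 0.8470 rad → d_gc = 2914.5 nmi
Rhumb line: Δψ = +1.3991, q = Δφ/Δψ = 0.4852, d_rh = R√(Δφ²+q²Δλ²) = 3035.4 nmi
Excess = 3035.4 − 2914.5 = 120.9 ≈ 121 nmi

121 nmi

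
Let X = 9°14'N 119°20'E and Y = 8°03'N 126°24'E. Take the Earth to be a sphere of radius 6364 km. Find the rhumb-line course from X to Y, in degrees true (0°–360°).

99.6°

Δψ = ln[tan(π/4+φ₂/2)/tan(π/4+φ₁/2)] = -0.0209
Δλ = +0.1233 rad (taken the short way round)
course = atan2(Δλ, Δψ) = 99.61°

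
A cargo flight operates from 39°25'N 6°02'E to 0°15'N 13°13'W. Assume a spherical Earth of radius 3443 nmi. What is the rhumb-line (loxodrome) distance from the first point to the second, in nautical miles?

2582 nmi

Δψ = ln[tan(π/4+φ₂/2)/tan(π/4+φ₁/2)] = -0.7453;  Δφ = -0.6836 rad,  Δλ = -0.3360 rad
q = Δφ/Δψ = 0.9172
d = R·√(Δφ² + q²Δλ²) = 3443·0.74983 = 2582 nmi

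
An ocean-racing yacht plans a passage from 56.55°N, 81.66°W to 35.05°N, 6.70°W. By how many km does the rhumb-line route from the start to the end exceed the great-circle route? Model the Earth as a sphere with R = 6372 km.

246 km

Great circle: cos σ = sin φ₁ sin φ₂ + cos φ₁ cos φ₂ cos Δλ,  σ = 0.9320 rad → d_gc = 5938.4 km
Rhumb line: Δψ = -0.5484, q = Δφ/Δψ = 0.6842, d_rh = R√(Δφ²+q²Δλ²) = 6184.8 km
Excess = 6184.8 − 5938.4 = 246.4 ≈ 246 km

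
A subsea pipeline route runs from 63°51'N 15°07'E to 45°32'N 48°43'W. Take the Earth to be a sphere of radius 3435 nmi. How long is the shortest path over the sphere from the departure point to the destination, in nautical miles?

Haversine: a = sin²(Δφ/2)+cos φ₁ cos φ₂ sin²(Δλ/2) = 0.11162;  σ = 2·atan2(√a,√(1−a))
σ = 39.036° → d = Rσ = 3435·0.68130 = 2340 nmi

2340 nmi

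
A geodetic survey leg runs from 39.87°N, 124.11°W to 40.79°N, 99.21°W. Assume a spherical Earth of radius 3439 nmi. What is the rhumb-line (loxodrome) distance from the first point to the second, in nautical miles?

1141 nmi

Δψ = ln[tan(π/4+φ₂/2)/tan(π/4+φ₁/2)] = +0.0211;  Δφ = +0.0161 rad,  Δλ = +0.4346 rad
q = Δφ/Δψ = 0.7623
d = R·√(Δφ² + q²Δλ²) = 3439·0.33168 = 1141 nmi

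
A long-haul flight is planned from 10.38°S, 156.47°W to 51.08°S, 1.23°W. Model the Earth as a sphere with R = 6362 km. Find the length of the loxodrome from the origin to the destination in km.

Δψ = ln[tan(π/4+φ₂/2)/tan(π/4+φ₁/2)] = -0.8582;  Δφ = -0.7103 rad,  Δλ = +2.7094 rad
q = Δφ/Δψ = 0.8277
d = R·√(Δφ² + q²Δλ²) = 6362·2.35253 = 14967 km

14967 km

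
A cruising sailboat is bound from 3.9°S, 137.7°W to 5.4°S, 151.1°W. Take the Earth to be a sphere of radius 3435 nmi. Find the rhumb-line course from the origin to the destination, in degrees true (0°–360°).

Meridional parts: M(φ₁)=-0.0681, M(φ₂)=-0.0944 → ΔM = -0.0263;  Δλ = -0.2339 rad
tan C = Δλ / ΔM = +8.9037 → C = 263.59°

263.6°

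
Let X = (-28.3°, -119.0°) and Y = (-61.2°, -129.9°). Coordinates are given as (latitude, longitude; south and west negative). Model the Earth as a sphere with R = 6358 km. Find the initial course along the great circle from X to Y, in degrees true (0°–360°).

189.5°

N = sin Δλ·cos φ₂ = -0.0911;  D = cos φ₁ sin φ₂ − sin φ₁ cos φ₂ cos Δλ = -0.5473
initial course = atan2(N, D) = 189.45°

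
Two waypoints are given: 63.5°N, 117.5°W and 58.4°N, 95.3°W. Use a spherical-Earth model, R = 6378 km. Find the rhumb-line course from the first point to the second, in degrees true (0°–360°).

115.4°

Meridional parts: M(φ₁)=+1.4462, M(φ₂)=+1.2624 → ΔM = -0.1838;  Δλ = +0.3875 rad
tan C = Δλ / ΔM = -2.1084 → C = 115.37°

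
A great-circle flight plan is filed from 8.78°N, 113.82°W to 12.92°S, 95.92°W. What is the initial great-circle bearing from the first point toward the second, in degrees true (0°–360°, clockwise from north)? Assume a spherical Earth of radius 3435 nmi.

140.4°

N = sin Δλ·cos φ₂ = +0.2996;  D = cos φ₁ sin φ₂ − sin φ₁ cos φ₂ cos Δλ = -0.3625
initial course = atan2(N, D) = 140.43°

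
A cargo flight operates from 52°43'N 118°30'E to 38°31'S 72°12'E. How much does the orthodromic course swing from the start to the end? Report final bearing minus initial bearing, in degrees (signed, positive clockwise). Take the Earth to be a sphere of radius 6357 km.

-8.6°

Initial bearing θ₁ = atan2(sin Δλ cos φ₂, cos φ₁ sin φ₂ − sin φ₁ cos φ₂ cos Δλ) = 215.02°
Final bearing θ₂ = (initial bearing from the destination back to the start) + 180° = 206.38°
Δθ = θ₂ − θ₁ = -8.6°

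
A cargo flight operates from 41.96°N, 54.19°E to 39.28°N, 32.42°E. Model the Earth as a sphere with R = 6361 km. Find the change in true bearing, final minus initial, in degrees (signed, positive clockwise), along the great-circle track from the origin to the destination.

At departure: θ₁ = atan2(sin Δλ cos φ₂, cos φ₁ sin φ₂ − sin φ₁ cos φ₂ cos Δλ) = 268.04°
At arrival: θ₂ = atan2(sin Δλ cos φ₁, −cos φ₂ sin φ₁ + sin φ₂ cos φ₁ cos Δλ) = 253.76°
Δθ = θ₂ − θ₁ = -14.3°

-14.3°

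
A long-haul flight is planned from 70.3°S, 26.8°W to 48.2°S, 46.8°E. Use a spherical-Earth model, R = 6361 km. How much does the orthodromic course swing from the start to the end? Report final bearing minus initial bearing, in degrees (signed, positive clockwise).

Initial bearing θ₁ = atan2(sin Δλ cos φ₂, cos φ₁ sin φ₂ − sin φ₁ cos φ₂ cos Δλ) = 96.61°
Final bearing θ₂ = (initial bearing from the destination back to the start) + 180° = 30.16°
Δθ = θ₂ − θ₁ = -66.5°

-66.5°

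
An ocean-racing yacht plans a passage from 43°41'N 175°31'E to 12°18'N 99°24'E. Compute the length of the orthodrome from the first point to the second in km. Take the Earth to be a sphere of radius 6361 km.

7942 km

cos σ = sin φ₁ sin φ₂ + cos φ₁ cos φ₂ cos Δλ
      = sin(43.68°)sin(12.30°) + cos(43.68°)cos(12.30°)cos(-76.12°) = 0.3167
σ = 71.538° → d = Rσ = 6361·1.24858 = 7942 km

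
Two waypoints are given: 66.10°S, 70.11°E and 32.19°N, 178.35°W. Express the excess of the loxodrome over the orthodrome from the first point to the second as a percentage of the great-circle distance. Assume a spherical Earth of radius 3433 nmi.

3.8%

Great circle: σ = 2.2306 rad → d_gc = Rσ = 7657.5 nmi
Rhumb: Δφ = +1.7155, Δλ = +1.9467, Δψ = +2.1468, q = Δφ/Δψ = 0.7991 → d_rh = R√(Δφ²+q²Δλ²) = 7950.1 nmi
Excess = (7950.1 − 7657.5) / 7657.5 = 292.6 / 7657.5 = 3.82% ≈ 3.8%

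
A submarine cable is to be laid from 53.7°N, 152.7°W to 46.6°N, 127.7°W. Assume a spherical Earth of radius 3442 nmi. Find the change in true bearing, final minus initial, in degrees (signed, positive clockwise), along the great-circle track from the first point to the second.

+19.4°

At departure: θ₁ = atan2(sin Δλ cos φ₂, cos φ₁ sin φ₂ − sin φ₁ cos φ₂ cos Δλ) = 103.87°
At arrival: θ₂ = atan2(sin Δλ cos φ₁, −cos φ₂ sin φ₁ + sin φ₂ cos φ₁ cos Δλ) = 123.23°
Δθ = θ₂ − θ₁ = +19.4°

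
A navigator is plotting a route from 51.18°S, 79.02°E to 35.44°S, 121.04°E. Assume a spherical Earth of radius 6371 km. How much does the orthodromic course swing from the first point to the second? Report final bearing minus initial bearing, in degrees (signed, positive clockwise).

At departure: θ₁ = atan2(sin Δλ cos φ₂, cos φ₁ sin φ₂ − sin φ₁ cos φ₂ cos Δλ) = 78.79°
At arrival: θ₂ = atan2(sin Δλ cos φ₁, −cos φ₂ sin φ₁ + sin φ₂ cos φ₁ cos Δλ) = 49.00°
Δθ = θ₂ − θ₁ = -29.8°

-29.8°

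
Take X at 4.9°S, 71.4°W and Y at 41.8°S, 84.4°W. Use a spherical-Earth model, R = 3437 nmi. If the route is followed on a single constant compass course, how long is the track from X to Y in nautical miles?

2321 nmi

Rhumb course C = atan2(Δλ, Δψ) with Δψ = ln[tan(π/4+φ₂/2)/tan(π/4+φ₁/2)] = -0.7189, Δλ = -0.2269 → C = 197.52°
d = R·|Δφ| / |cos C| = 3437·0.64403 / 0.95363 = 2321 nmi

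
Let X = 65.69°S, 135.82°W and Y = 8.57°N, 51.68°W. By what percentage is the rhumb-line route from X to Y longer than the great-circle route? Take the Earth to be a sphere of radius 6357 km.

Great circle: σ = 1.6652 rad → d_gc = Rσ = 10585.5 km
Rhumb: Δφ = +1.2961, Δλ = +1.4685, Δψ = +1.6855, q = Δφ/Δψ = 0.7690 → d_rh = R√(Δφ²+q²Δλ²) = 10927.9 km
Excess = (10927.9 − 10585.5) / 10585.5 = 342.4 / 10585.5 = 3.23% ≈ 3.2%

3.2%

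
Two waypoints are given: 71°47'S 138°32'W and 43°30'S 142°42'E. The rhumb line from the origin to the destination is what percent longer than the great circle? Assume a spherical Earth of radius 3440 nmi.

6.1%

Great circle: σ = 0.7982 rad → d_gc = Rσ = 2745.7 nmi
Rhumb: Δφ = +0.4936, Δλ = -1.3747, Δψ = +0.9857, q = Δφ/Δψ = 0.5008 → d_rh = R√(Δφ²+q²Δλ²) = 2914.1 nmi
Excess = (2914.1 − 2745.7) / 2745.7 = 168.4 / 2745.7 = 6.13% ≈ 6.1%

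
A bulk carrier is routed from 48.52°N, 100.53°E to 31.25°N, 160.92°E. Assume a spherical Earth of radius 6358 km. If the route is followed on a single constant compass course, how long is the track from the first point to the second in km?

5444 km

Rhumb course C = atan2(Δλ, Δψ) with Δψ = ln[tan(π/4+φ₂/2)/tan(π/4+φ₁/2)] = -0.3964, Δλ = +1.0540 → C = 110.61°
d = R·|Δφ| / |cos C| = 6358·0.30142 / 0.35205 = 5444 km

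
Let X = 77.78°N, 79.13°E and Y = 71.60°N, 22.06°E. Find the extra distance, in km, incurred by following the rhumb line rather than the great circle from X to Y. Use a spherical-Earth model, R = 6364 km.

68 km

Great circle: cos σ = sin φ₁ sin φ₂ + cos φ₁ cos φ₂ cos Δλ,  σ = 0.2703 rad → d_gc = 1720.1 km
Rhumb line: Δψ = -0.4141, q = Δφ/Δψ = 0.2605, d_rh = R√(Δφ²+q²Δλ²) = 1788.0 km
Excess = 1788.0 − 1720.1 = 67.9 ≈ 68 km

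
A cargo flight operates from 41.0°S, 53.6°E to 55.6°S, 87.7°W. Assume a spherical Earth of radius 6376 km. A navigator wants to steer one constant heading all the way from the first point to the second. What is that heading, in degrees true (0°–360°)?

261.1°

Δψ = ln[tan(π/4+φ₂/2)/tan(π/4+φ₁/2)] = -0.3868
Δλ = -2.4662 rad (taken the short way round)
course = atan2(Δλ, Δψ) = 261.09°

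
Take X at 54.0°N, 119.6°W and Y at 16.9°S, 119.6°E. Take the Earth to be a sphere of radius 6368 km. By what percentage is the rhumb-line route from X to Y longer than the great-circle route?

Great circle: σ = 2.1213 rad → d_gc = Rσ = 13508.7 km
Rhumb: Δφ = -1.2374, Δλ = -2.1084, Δψ = -1.4235, q = Δφ/Δψ = 0.8693 → d_rh = R√(Δφ²+q²Δλ²) = 14082.2 km
Excess = (14082.2 − 13508.7) / 13508.7 = 573.5 / 13508.7 = 4.245% ≈ 4.2%

4.2%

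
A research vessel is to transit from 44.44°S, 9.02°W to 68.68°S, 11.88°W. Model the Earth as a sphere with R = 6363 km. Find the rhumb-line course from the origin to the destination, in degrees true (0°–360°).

183.6°

Meridional parts: M(φ₁)=-0.8676, M(φ₂)=-1.6701 → ΔM = -0.8025;  Δλ = -0.0499 rad
tan C = Δλ / ΔM = +0.0622 → C = 183.56°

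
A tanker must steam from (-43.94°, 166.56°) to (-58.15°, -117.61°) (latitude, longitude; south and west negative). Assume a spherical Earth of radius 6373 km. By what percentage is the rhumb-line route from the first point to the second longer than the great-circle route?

Great circle: σ = 0.8197 rad → d_gc = Rσ = 5223.9 km
Rhumb: Δφ = -0.2480, Δλ = +1.3235, Δψ = -0.3987, q = Δφ/Δψ = 0.6221 → d_rh = R√(Δφ²+q²Δλ²) = 5480.1 km
Excess = (5480.1 − 5223.9) / 5223.9 = 256.2 / 5223.9 = 4.90% ≈ 4.9%

4.9%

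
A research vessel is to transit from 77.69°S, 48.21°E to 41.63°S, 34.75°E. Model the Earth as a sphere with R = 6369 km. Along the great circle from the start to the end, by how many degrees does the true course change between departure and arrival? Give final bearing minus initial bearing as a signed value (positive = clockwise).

+12.2°

At departure: θ₁ = atan2(sin Δλ cos φ₂, cos φ₁ sin φ₂ − sin φ₁ cos φ₂ cos Δλ) = 342.99°
At arrival: θ₂ = atan2(sin Δλ cos φ₁, −cos φ₂ sin φ₁ + sin φ₂ cos φ₁ cos Δλ) = 355.21°
Δθ = θ₂ − θ₁ = +12.2°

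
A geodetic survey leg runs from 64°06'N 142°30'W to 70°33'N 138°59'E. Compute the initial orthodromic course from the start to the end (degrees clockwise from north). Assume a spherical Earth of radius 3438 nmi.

317.2°

N = sin Δλ·cos φ₂ = -0.3263;  D = cos φ₁ sin φ₂ − sin φ₁ cos φ₂ cos Δλ = +0.3522
initial course = atan2(N, D) = 317.19°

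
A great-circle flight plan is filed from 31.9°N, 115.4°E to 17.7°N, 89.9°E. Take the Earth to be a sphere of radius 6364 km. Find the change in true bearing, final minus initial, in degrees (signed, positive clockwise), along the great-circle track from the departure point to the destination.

-10.9°

At departure: θ₁ = atan2(sin Δλ cos φ₂, cos φ₁ sin φ₂ − sin φ₁ cos φ₂ cos Δλ) = 244.43°
At arrival: θ₂ = atan2(sin Δλ cos φ₁, −cos φ₂ sin φ₁ + sin φ₂ cos φ₁ cos Δλ) = 233.50°
Δθ = θ₂ − θ₁ = -10.9°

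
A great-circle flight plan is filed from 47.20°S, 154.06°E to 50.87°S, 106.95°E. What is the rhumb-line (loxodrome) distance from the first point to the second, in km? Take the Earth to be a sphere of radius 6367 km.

Δψ = ln[tan(π/4+φ₂/2)/tan(π/4+φ₁/2)] = -0.0978;  Δφ = -0.0641 rad,  Δλ = -0.8222 rad
q = Δφ/Δψ = 0.6552
d = R·√(Δφ² + q²Δλ²) = 6367·0.54251 = 3454 km

3454 km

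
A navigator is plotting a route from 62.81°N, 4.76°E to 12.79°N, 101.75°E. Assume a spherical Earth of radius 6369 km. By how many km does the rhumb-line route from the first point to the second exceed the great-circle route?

552 km

Great circle: cos σ = sin φ₁ sin φ₂ + cos φ₁ cos φ₂ cos Δλ,  σ = 1.4276 rad → d_gc = 9092.5 km
Rhumb line: Δψ = -1.1944, q = Δφ/Δψ = 0.7309, d_rh = R√(Δφ²+q²Δλ²) = 9644.5 km
Excess = 9644.5 − 9092.5 = 552.0 ≈ 552 km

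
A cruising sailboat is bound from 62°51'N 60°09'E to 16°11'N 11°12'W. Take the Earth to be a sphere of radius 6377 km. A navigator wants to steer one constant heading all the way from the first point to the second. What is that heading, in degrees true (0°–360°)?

227.7°

Δψ = ln[tan(π/4+φ₂/2)/tan(π/4+φ₁/2)] = -1.1348
Δλ = -1.2453 rad (taken the short way round)
course = atan2(Δλ, Δψ) = 227.66°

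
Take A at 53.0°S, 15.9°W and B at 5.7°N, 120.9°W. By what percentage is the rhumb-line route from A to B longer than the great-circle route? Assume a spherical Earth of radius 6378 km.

3.8%

Great circle: σ = 1.8073 rad → d_gc = Rσ = 11527.0 km
Rhumb: Δφ = +1.0245, Δλ = -1.8326, Δψ = +1.1945, q = Δφ/Δψ = 0.8577 → d_rh = R√(Δφ²+q²Δλ²) = 11966.6 km
Excess = (11966.6 − 11527.0) / 11527.0 = 439.6 / 11527.0 = 3.81% ≈ 3.8%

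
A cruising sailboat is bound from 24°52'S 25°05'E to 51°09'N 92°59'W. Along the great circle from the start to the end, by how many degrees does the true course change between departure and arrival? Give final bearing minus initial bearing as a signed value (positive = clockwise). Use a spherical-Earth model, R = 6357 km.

Initial bearing θ₁ = atan2(sin Δλ cos φ₂, cos φ₁ sin φ₂ − sin φ₁ cos φ₂ cos Δλ) = 316.46°
Final bearing θ₂ = (initial bearing from the destination back to the start) + 180° = 265.10°
Δθ = θ₂ − θ₁ = -51.4°

-51.4°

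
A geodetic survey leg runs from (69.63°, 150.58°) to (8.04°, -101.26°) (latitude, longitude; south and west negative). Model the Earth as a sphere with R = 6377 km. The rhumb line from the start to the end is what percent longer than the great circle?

8.4%

Great circle: σ = 1.5471 rad → d_gc = Rσ = 9865.8 km
Rhumb: Δφ = -1.0749, Δλ = +1.8877, Δψ = -1.5759, q = Δφ/Δψ = 0.6821 → d_rh = R√(Δφ²+q²Δλ²) = 10696.6 km
Excess = (10696.6 − 9865.8) / 9865.8 = 830.8 / 9865.8 = 8.42% ≈ 8.4%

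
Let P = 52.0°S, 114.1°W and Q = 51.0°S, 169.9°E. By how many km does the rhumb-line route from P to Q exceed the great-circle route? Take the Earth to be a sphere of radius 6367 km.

Great circle: cos σ = sin φ₁ sin φ₂ + cos φ₁ cos φ₂ cos Δλ,  σ = 0.7868 rad → d_gc = 5009.4 km
Rhumb line: Δψ = +0.0280, q = Δφ/Δψ = 0.6225, d_rh = R√(Δφ²+q²Δλ²) = 5258.3 km
Excess = 5258.3 − 5009.4 = 248.9 ≈ 249 km

249 km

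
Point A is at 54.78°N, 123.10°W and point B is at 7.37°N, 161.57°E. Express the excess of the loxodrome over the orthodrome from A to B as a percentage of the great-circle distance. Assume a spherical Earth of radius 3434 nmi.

2.5%

Great circle: σ = 1.3185 rad → d_gc = Rσ = 4527.7 nmi
Rhumb: Δφ = -0.8275, Δλ = -1.3148, Δψ = -1.0186, q = Δφ/Δψ = 0.8124 → d_rh = R√(Δφ²+q²Δλ²) = 4639.7 nmi
Excess = (4639.7 − 4527.7) / 4527.7 = 112.0 / 4527.7 = 2.47% ≈ 2.5%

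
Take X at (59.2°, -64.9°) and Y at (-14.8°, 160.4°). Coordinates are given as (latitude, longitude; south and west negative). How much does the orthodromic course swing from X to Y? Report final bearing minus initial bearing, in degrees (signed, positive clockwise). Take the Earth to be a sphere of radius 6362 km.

-97.2°

Initial bearing θ₁ = atan2(sin Δλ cos φ₂, cos φ₁ sin φ₂ − sin φ₁ cos φ₂ cos Δλ) = 303.41°
Final bearing θ₂ = (initial bearing from the destination back to the start) + 180° = 206.24°
Δθ = θ₂ − θ₁ = -97.2°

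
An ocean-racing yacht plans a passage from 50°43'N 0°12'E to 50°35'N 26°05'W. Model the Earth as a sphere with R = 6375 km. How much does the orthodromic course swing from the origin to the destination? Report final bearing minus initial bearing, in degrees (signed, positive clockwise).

Initial bearing θ₁ = atan2(sin Δλ cos φ₂, cos φ₁ sin φ₂ − sin φ₁ cos φ₂ cos Δλ) = 279.78°
Final bearing θ₂ = (initial bearing from the destination back to the start) + 180° = 259.32°
Δθ = θ₂ − θ₁ = -20.5°

-20.5°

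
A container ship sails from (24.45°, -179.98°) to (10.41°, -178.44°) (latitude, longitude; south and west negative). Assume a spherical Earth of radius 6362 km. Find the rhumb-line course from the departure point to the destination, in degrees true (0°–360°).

Meridional parts: M(φ₁)=+0.4403, M(φ₂)=+0.1827 → ΔM = -0.2576;  Δλ = +0.0269 rad
tan C = Δλ / ΔM = -0.1043 → C = 174.04°

174.0°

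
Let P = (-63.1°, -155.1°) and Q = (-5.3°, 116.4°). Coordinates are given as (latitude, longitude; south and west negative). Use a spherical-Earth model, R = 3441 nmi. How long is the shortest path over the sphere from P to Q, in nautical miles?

5081 nmi

Haversine: a = sin²(Δφ/2)+cos φ₁ cos φ₂ sin²(Δλ/2) = 0.45292;  σ = 2·atan2(√a,√(1−a))
σ = 84.597° → d = Rσ = 3441·1.47649 = 5081 nmi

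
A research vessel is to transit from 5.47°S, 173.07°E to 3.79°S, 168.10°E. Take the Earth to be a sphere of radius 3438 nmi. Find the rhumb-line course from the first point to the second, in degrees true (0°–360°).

288.7°

Δψ = ln[tan(π/4+φ₂/2)/tan(π/4+φ₁/2)] = +0.0294
Δλ = -0.0867 rad (taken the short way round)
course = atan2(Δλ, Δψ) = 288.73°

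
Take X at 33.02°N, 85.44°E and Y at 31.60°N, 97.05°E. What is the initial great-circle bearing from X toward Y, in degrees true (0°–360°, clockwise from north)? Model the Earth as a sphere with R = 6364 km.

θ = atan2( sin Δλ·cos φ₂ ,  cos φ₁ sin φ₂ − sin φ₁ cos φ₂ cos Δλ )
  = atan2(+0.1714, -0.0153) = 95.10°

95.1°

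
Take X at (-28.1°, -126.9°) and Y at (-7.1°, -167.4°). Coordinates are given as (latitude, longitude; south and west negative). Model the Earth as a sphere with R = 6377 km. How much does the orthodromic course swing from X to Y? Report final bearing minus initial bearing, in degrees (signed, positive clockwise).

At departure: θ₁ = atan2(sin Δλ cos φ₂, cos φ₁ sin φ₂ − sin φ₁ cos φ₂ cos Δλ) = 290.92°
At arrival: θ₂ = atan2(sin Δλ cos φ₁, −cos φ₂ sin φ₁ + sin φ₂ cos φ₁ cos Δλ) = 303.87°
Δθ = θ₂ − θ₁ = +12.9°

+12.9°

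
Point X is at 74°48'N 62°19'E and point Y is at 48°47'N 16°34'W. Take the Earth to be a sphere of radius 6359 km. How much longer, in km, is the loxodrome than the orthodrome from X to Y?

295 km

Great circle: cos σ = sin φ₁ sin φ₂ + cos φ₁ cos φ₂ cos Δλ,  σ = 0.7087 rad → d_gc = 4506.5 km
Rhumb line: Δψ = -1.0361, q = Δφ/Δψ = 0.4382, d_rh = R√(Δφ²+q²Δλ²) = 4801.9 km
Excess = 4801.9 − 4506.5 = 295.4 ≈ 295 km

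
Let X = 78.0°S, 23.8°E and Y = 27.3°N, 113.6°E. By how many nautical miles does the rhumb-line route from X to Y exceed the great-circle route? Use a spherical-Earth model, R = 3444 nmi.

277 nmi

Great circle: cos σ = sin φ₁ sin φ₂ + cos φ₁ cos φ₂ cos Δλ,  σ = 2.0353 rad → d_gc = 7009.6 nmi
Rhumb line: Δψ = +2.7484, q = Δφ/Δψ = 0.6687, d_rh = R√(Δφ²+q²Δλ²) = 7286.3 nmi
Excess = 7286.3 − 7009.6 = 276.7 ≈ 277 nmi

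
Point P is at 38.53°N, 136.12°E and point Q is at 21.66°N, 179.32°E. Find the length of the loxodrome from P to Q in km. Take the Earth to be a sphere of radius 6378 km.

4542 km

Δψ = ln[tan(π/4+φ₂/2)/tan(π/4+φ₁/2)] = -0.3424;  Δφ = -0.2944 rad,  Δλ = +0.7540 rad
q = Δφ/Δψ = 0.8599
d = R·√(Δφ² + q²Δλ²) = 6378·0.71210 = 4542 km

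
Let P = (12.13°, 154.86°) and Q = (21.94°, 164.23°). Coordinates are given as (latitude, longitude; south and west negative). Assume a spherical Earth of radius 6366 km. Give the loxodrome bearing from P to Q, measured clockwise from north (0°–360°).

42.4°

Δψ = ln[tan(π/4+φ₂/2)/tan(π/4+φ₁/2)] = +0.1793
Δλ = +0.1635 rad (taken the short way round)
course = atan2(Δλ, Δψ) = 42.36°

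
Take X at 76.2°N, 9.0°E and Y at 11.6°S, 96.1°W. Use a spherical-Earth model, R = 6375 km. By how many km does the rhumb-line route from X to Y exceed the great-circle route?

Great circle: cos σ = sin φ₁ sin φ₂ + cos φ₁ cos φ₂ cos Δλ,  σ = 1.8298 rad → d_gc = 11665.15 km
Rhumb line: Δψ = -2.3157, q = Δφ/Δψ = 0.6617, d_rh = R√(Δφ²+q²Δλ²) = 12462.59 km
Excess = 12462.59 − 11665.15 = 797.44 ≈ 797 km

797 km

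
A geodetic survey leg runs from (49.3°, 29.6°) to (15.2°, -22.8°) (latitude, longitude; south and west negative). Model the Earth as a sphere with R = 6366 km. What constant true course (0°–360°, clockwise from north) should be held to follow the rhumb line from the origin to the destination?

231.7°

Δψ = ln[tan(π/4+φ₂/2)/tan(π/4+φ₁/2)] = -0.7234
Δλ = -0.9146 rad (taken the short way round)
course = atan2(Δλ, Δψ) = 231.66°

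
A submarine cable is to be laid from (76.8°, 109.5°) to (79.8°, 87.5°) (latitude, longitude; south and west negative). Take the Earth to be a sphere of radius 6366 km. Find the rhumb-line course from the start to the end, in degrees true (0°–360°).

304.1°

Δψ = ln[tan(π/4+φ₂/2)/tan(π/4+φ₁/2)] = +0.2596
Δλ = -0.3840 rad (taken the short way round)
course = atan2(Δλ, Δψ) = 304.06°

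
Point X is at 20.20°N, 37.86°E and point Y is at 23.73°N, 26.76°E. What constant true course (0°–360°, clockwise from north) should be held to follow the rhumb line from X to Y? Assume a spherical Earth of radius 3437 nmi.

Meridional parts: M(φ₁)=+0.3601, M(φ₂)=+0.4265 → ΔM = +0.0664;  Δλ = -0.1937 rad
tan C = Δλ / ΔM = -2.9156 → C = 288.93°

288.9°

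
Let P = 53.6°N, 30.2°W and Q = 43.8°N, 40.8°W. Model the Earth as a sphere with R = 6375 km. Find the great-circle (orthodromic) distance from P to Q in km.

1337 km

Haversine: a = sin²(Δφ/2)+cos φ₁ cos φ₂ sin²(Δλ/2) = 0.01095;  σ = 2·atan2(√a,√(1−a))
σ = 12.013° → d = Rσ = 6375·0.20967 = 1337 km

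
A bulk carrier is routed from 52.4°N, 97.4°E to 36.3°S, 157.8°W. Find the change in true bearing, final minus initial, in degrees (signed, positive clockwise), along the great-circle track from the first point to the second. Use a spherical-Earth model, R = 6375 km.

+28.5°

Initial bearing θ₁ = atan2(sin Δλ cos φ₂, cos φ₁ sin φ₂ − sin φ₁ cos φ₂ cos Δλ) = 104.26°
Final bearing θ₂ = (initial bearing from the destination back to the start) + 180° = 132.80°
Δθ = θ₂ − θ₁ = +28.5°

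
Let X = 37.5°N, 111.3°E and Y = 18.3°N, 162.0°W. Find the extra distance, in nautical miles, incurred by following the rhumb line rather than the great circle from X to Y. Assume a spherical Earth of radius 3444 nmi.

Great circle: cos σ = sin φ₁ sin φ₂ + cos φ₁ cos φ₂ cos Δλ,  σ = 1.3341 rad → d_gc = 4594.6 nmi
Rhumb line: Δψ = -0.3820, q = Δφ/Δψ = 0.8773, d_rh = R√(Δφ²+q²Δλ²) = 4715.3 nmi
Excess = 4715.3 − 4594.6 = 120.7 ≈ 121 nmi

121 nmi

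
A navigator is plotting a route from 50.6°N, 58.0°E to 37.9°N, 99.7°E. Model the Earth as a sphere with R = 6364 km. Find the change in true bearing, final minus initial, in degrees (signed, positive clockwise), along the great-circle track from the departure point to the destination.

At departure: θ₁ = atan2(sin Δλ cos φ₂, cos φ₁ sin φ₂ − sin φ₁ cos φ₂ cos Δλ) = 97.10°
At arrival: θ₂ = atan2(sin Δλ cos φ₁, −cos φ₂ sin φ₁ + sin φ₂ cos φ₁ cos Δλ) = 127.04°
Δθ = θ₂ − θ₁ = +29.9°

+29.9°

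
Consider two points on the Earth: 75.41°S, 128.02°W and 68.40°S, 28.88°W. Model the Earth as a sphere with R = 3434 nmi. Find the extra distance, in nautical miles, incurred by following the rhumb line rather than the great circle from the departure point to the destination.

208 nmi

Great circle: cos σ = sin φ₁ sin φ₂ + cos φ₁ cos φ₂ cos Δλ,  σ = 0.4842 rad → d_gc = 1662.6 nmi
Rhumb line: Δψ = +0.3989, q = Δφ/Δψ = 0.3067, d_rh = R√(Δφ²+q²Δλ²) = 1870.4 nmi
Excess = 1870.4 − 1662.6 = 207.8 ≈ 208 nmi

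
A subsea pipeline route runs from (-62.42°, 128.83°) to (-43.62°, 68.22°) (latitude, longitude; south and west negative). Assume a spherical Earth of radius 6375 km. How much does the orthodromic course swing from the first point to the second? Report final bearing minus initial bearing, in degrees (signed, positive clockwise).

+50.7°

Initial bearing θ₁ = atan2(sin Δλ cos φ₂, cos φ₁ sin φ₂ − sin φ₁ cos φ₂ cos Δλ) = 269.59°
Final bearing θ₂ = (initial bearing from the destination back to the start) + 180° = 320.24°
Δθ = θ₂ − θ₁ = +50.7°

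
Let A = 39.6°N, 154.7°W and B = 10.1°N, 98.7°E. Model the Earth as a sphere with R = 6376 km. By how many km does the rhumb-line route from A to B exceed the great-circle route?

404 km

Great circle: cos σ = sin φ₁ sin φ₂ + cos φ₁ cos φ₂ cos Δλ,  σ = 1.6759 rad → d_gc = 10685.7 km
Rhumb line: Δψ = -0.5766, q = Δφ/Δψ = 0.8929, d_rh = R√(Δφ²+q²Δλ²) = 11089.3 km
Excess = 11089.3 − 10685.7 = 403.6 ≈ 404 km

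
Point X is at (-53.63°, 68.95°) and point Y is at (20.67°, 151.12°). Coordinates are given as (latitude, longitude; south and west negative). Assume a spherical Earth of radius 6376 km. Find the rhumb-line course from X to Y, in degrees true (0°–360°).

Meridional parts: M(φ₁)=-1.1132, M(φ₂)=+0.3688 → ΔM = +1.4821;  Δλ = +1.4341 rad
tan C = Δλ / ΔM = +0.9676 → C = 44.06°

44.1°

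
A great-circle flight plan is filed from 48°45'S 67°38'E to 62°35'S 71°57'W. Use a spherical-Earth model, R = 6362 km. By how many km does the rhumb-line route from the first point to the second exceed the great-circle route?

1642 km

Great circle: cos σ = sin φ₁ sin φ₂ + cos φ₁ cos φ₂ cos Δλ,  σ = 1.1194 rad → d_gc = 7121.4 km
Rhumb line: Δψ = -0.4337, q = Δφ/Δψ = 0.5567, d_rh = R√(Δφ²+q²Δλ²) = 8763.7 km
Excess = 8763.7 − 7121.4 = 1642.3 ≈ 1642 km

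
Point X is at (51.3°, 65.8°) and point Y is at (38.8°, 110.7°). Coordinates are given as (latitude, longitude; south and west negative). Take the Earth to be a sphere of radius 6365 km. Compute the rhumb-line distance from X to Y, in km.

Rhumb course C = atan2(Δλ, Δψ) with Δψ = ln[tan(π/4+φ₂/2)/tan(π/4+φ₁/2)] = -0.3107, Δλ = +0.7837 → C = 111.63°
d = R·|Δφ| / |cos C| = 6365·0.21817 / 0.36853 = 3768 km

3768 km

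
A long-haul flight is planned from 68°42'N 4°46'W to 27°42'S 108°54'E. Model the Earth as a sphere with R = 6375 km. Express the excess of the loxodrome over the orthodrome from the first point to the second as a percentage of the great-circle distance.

5.1%

Great circle: σ = 2.1678 rad → d_gc = Rσ = 13819.9 km
Rhumb: Δφ = -1.6825, Δλ = +1.9839, Δψ = -2.1745, q = Δφ/Δψ = 0.7737 → d_rh = R√(Δφ²+q²Δλ²) = 14519.0 km
Excess = (14519.0 − 13819.9) / 13819.9 = 699.1 / 13819.9 = 5.06% ≈ 5.1%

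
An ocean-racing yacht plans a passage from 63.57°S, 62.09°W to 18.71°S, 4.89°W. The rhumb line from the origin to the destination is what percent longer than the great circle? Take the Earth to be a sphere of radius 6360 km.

Great circle: σ = 1.0291 rad → d_gc = Rσ = 6544.8 km
Rhumb: Δφ = +0.7830, Δλ = +0.9983, Δψ = +1.1164, q = Δφ/Δψ = 0.7013 → d_rh = R√(Δφ²+q²Δλ²) = 6680.2 km
Excess = (6680.2 − 6544.8) / 6544.8 = 135.4 / 6544.8 = 2.07% ≈ 2.1%

2.1%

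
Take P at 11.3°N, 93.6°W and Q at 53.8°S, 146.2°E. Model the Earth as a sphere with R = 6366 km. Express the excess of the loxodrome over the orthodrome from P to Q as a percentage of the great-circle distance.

4.9%

Great circle: σ = 2.0369 rad → d_gc = Rσ = 12967.2 km
Rhumb: Δφ = -1.1362, Δλ = -2.0979, Δψ = -1.3168, q = Δφ/Δψ = 0.8629 → d_rh = R√(Δφ²+q²Δλ²) = 13605.8 km
Excess = (13605.8 − 12967.2) / 12967.2 = 638.6 / 12967.2 = 4.92% ≈ 4.9%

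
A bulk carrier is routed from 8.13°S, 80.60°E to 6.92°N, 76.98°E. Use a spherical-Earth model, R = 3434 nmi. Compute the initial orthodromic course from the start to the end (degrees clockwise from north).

346.4°

θ = atan2( sin Δλ·cos φ₂ ,  cos φ₁ sin φ₂ − sin φ₁ cos φ₂ cos Δλ )
  = atan2(-0.0627, +0.2594) = 346.42°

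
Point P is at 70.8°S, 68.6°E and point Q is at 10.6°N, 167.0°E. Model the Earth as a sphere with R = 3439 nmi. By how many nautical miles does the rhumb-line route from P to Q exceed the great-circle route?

Great circle: cos σ = sin φ₁ sin φ₂ + cos φ₁ cos φ₂ cos Δλ,  σ = 1.7936 rad → d_gc = 6168.1 nmi
Rhumb line: Δψ = +1.9631, q = Δφ/Δψ = 0.7237, d_rh = R√(Δφ²+q²Δλ²) = 6491.5 nmi
Excess = 6491.5 − 6168.1 = 323.4 ≈ 323 nmi

323 nmi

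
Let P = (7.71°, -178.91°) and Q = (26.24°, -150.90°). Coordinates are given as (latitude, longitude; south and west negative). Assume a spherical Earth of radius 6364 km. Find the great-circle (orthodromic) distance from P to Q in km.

3602 km

cos σ = sin φ₁ sin φ₂ + cos φ₁ cos φ₂ cos Δλ
      = sin(7.71°)sin(26.24°) + cos(7.71°)cos(26.24°)cos(28.01°) = 0.8440
σ = 32.430° → d = Rσ = 6364·0.56602 = 3602 km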